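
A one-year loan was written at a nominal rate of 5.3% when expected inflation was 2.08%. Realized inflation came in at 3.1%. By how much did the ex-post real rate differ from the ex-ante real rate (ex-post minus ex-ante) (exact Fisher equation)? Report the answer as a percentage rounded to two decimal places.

-1.02%

Ex-ante: (1 + 0.0530)/(1 + 0.0208) − 1 = 3.1544%
Ex-post: (1 + 0.0530)/(1 + 0.0310) − 1 = 2.1339%
Difference (ex-post − ex-ante) = -1.0205% → -1.02%.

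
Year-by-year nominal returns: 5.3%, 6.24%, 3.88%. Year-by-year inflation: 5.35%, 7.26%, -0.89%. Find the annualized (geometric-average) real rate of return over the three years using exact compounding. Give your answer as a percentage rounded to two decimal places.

Compound the nominal returns: 1.0530 × 1.0624 × 1.0388 = 1.16211304.
Compound inflation: 1.0535 × 1.0726 × 0.9911 = 1.11992724.
Deflate: 1.16211304 / 1.11992724 = 1.03766834.
Annualized real rate = 1.03766834^(1/3) − 1 = 1.2402% → 1.24%.

1.24%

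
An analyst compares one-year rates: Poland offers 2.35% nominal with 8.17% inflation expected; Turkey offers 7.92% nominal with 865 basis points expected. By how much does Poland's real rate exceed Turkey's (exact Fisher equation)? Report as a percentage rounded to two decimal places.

-4.71%

Poland: (1 + 0.0235)/(1 + 0.0817) − 1 = -5.3804%
Turkey: (1 + 0.0792)/(1 + 0.0865) − 1 = -0.6719%
Differential = -5.3804% − (-0.6719%) = -4.7085% → -4.71%.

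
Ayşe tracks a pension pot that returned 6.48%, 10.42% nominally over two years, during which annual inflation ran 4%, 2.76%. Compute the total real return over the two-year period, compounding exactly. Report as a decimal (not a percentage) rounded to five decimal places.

Nominal growth factor = 1.0648 × 1.1042 = 1.175752
Price-level growth factor = 1.0400 × 1.0276 = 1.068704
Real growth factor = 1.175752 / 1.068704 = 1.100166
Total real return = 1.100166 − 1 → 0.10017.

0.10017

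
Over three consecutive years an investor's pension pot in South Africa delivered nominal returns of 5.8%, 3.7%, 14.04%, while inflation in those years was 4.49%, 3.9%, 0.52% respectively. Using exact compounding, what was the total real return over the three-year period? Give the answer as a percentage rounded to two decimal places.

14.65%

Compound the nominal returns: 1.0580 × 1.0370 × 1.1404 = 1.251185.
Compound inflation: 1.0449 × 1.0390 × 1.0052 = 1.091296.
Deflate: 1.251185 / 1.091296 = 1.146513.
Total real return = 1.146513 − 1 → 14.65%.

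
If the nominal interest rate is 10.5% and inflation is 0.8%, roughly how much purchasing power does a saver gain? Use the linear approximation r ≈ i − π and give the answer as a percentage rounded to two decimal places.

r ≈ i − π = 10.5% − 0.8% = 9.70%.

9.70%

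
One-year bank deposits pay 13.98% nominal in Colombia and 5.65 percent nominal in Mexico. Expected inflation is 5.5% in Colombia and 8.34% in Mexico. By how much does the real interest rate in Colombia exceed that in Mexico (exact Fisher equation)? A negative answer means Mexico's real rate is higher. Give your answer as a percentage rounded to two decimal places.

10.52%

Colombia: (1 + 0.1398)/(1 + 0.0550) − 1 = 8.0379%
Mexico: (1 + 0.0565)/(1 + 0.0834) − 1 = -2.4829%
Differential = 8.0379% − (-2.4829%) = 10.5208% → 10.52%.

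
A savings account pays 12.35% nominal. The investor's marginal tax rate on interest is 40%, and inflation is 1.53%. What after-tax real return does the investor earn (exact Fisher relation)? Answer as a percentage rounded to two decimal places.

5.79%

After-tax nominal return = 12.35% × (1 − 0.4) = 7.4100%.
1 + r = 1.07410 / 1.01530 = 1.057914
After-tax real rate = 1.057914 − 1 → 5.79%.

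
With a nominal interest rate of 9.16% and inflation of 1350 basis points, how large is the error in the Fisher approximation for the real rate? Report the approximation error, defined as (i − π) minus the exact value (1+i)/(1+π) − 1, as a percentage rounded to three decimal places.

-0.516%

Approximate: r ≈ 9.160% − 13.500% = -4.3400%
Exact: (1 + 0.0916)/(1 + 0.1350) − 1 = -3.8238%
Error = -4.3400% − (-3.8238%) = -0.5162% → -0.516%.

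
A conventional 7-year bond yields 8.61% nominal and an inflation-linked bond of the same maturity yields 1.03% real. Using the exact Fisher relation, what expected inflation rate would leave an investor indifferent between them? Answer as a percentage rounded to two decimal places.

7.50%

(1 + π) = (1 + i)/(1 + r) = 1.08610 / 1.01030 = 1.075027
Break-even inflation = 1.075027 − 1 → 7.50%.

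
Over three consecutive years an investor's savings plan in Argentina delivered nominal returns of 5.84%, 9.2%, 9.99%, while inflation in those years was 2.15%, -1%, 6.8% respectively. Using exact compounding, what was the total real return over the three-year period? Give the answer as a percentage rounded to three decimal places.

17.701%

Nominal growth factor = 1.0584 × 1.0920 × 1.0999 = 1.271235
Price-level growth factor = 1.0215 × 0.9900 × 1.0680 = 1.080052
Real growth factor = 1.271235 / 1.080052 = 1.177012
Total real return = 1.177012 − 1 → 17.701%.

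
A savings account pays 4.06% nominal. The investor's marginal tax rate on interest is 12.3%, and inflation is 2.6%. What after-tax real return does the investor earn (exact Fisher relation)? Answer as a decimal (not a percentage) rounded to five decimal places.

0.00936

After-tax nominal return = 4.06% × (1 − 0.123) = 3.56062%.
1 + r = 1.0356062 / 1.02600 = 1.009363
After-tax real rate = 1.009363 − 1 → 0.00936.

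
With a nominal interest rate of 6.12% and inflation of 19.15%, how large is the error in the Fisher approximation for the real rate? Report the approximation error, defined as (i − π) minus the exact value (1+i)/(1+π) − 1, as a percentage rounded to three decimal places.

-2.094%

Approximate: r ≈ 6.120% − 19.150% = -13.0300%
Exact: (1 + 0.0612)/(1 + 0.1915) − 1 = -10.9358%
Error = -13.0300% − (-10.9358%) = -2.0942% → -2.094%.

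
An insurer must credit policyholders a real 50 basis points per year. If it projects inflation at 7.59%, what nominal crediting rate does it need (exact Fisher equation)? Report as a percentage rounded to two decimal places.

(1 + i) = (1 + r)(1 + π) = 1.00500 × 1.07590 = 1.0812795
i = 1.0812795 − 1, so the required nominal rate is 8.13%.

8.13%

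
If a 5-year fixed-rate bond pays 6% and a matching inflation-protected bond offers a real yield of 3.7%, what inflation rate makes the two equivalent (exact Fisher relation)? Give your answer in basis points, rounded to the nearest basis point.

222 basis points

(1 + π) = (1 + i)/(1 + r) = 1.06000 / 1.03700 = 1.022179
Break-even inflation = 1.022179 − 1 → 222 basis points.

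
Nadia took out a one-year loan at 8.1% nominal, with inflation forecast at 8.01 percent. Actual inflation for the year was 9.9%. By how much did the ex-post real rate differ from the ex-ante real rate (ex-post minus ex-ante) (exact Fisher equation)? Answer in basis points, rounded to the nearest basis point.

-172 basis points

Ex-ante: (1 + 0.0810)/(1 + 0.0801) − 1 = 0.0833%
Ex-post: (1 + 0.0810)/(1 + 0.0990) − 1 = -1.6379%
Difference (ex-post − ex-ante) = -1.7212% → -172 basis points.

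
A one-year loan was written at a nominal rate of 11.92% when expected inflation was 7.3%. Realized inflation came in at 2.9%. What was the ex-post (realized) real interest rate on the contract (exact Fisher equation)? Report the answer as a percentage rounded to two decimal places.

Ex-post: (1 + 0.1192)/(1 + 0.0290) − 1 = 8.7658%
So the realized real rate is 8.77%.

8.77%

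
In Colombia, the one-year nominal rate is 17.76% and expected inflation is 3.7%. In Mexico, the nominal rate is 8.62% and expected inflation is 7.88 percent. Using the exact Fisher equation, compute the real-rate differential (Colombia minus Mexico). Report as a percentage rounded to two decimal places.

12.87%

Colombia: (1 + 0.1776)/(1 + 0.0370) − 1 = 13.5583%
Mexico: (1 + 0.0862)/(1 + 0.0788) − 1 = 0.6859%
Differential = 13.5583% − 0.6859% = 12.8724% → 12.87%.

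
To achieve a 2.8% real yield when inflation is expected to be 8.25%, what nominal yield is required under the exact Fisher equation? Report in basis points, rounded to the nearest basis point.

1128 basis points

(1 + i) = (1 + r)(1 + π) = 1.02800 × 1.08250 = 1.11281
i = 1.11281 − 1, so the required nominal rate is 1128 basis points.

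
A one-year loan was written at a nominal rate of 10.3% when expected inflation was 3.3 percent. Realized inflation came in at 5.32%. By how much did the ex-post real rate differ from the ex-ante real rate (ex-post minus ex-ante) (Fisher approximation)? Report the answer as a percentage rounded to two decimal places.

Ex-ante: 10.3% − 3.3% = 7.000%
Ex-post: 10.3% − 5.32% = 4.980%
Difference (ex-post − ex-ante) = -2.0200% → -2.02%.

-2.02%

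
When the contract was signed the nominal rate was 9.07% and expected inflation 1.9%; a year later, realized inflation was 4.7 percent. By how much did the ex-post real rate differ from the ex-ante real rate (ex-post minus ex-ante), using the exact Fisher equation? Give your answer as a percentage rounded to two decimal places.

-2.86%

Ex-ante: (1 + 0.0907)/(1 + 0.0190) − 1 = 7.0363%
Ex-post: (1 + 0.0907)/(1 + 0.0470) − 1 = 4.1738%
Difference (ex-post − ex-ante) = -2.8625% → -2.86%.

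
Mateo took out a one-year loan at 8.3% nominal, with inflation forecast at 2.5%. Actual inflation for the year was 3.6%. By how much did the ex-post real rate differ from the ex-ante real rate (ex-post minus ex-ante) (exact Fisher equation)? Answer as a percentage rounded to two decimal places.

-1.12%

Ex-ante: (1 + 0.0830)/(1 + 0.0250) − 1 = 5.6585%
Ex-post: (1 + 0.0830)/(1 + 0.0360) − 1 = 4.5367%
Difference (ex-post − ex-ante) = -1.1219% → -1.12%.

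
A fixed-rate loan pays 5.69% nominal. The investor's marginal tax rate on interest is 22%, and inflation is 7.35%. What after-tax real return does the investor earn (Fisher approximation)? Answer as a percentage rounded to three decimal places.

After-tax nominal return = 5.69% × (1 − 0.22) = 4.4382%.
r ≈ 4.4382% − 7.35% → -2.912%.

-2.912%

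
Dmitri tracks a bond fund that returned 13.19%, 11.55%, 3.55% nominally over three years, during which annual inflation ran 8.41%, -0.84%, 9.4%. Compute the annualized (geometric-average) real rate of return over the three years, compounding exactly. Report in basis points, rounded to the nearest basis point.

Compound the nominal returns: 1.1319 × 1.1155 × 1.0355 = 1.30745797.
Compound inflation: 1.0841 × 0.9916 × 1.0940 = 1.17604295.
Deflate: 1.30745797 / 1.17604295 = 1.11174338.
Annualized real rate = 1.11174338^(1/3) − 1 = 3.5941% → 359 basis points.

359 basis points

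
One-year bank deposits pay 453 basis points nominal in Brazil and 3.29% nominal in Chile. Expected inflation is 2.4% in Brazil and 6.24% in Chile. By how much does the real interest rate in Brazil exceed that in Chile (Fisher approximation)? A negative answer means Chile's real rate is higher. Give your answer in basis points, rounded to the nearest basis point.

508 basis points

Brazil: 4.53% − 2.4% = 2.130%
Chile: 3.29% − 6.24% = -2.950%
Differential = 5.080% → 508 basis points.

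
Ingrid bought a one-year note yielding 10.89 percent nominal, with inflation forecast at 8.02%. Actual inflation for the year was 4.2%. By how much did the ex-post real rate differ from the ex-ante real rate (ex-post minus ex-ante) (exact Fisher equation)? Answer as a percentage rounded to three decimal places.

Ex-ante: (1 + 0.1089)/(1 + 0.0802) − 1 = 2.6569%
Ex-post: (1 + 0.1089)/(1 + 0.0420) − 1 = 6.4203%
Difference (ex-post − ex-ante) = 3.7634% → 3.763%.

3.763%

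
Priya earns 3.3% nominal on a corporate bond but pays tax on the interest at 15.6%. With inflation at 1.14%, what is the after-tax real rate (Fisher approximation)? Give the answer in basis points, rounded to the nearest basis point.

After-tax nominal return = 3.3% × (1 − 0.156) = 2.7852%.
r ≈ 2.7852% − 1.14% → 165 basis points.

165 basis points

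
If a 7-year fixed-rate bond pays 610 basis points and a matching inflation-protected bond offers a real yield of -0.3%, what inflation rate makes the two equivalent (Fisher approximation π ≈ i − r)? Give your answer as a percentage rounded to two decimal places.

6.40%

π ≈ i − r = 6.1% − (-0.3%) → 6.40%.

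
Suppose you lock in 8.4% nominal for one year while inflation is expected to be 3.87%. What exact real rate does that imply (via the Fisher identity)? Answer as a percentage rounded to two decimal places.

1 + r = 1.08400 / 1.03870 = 1.043612
r = 1.043612 − 1 = 4.3612%, i.e. 4.36%.

4.36%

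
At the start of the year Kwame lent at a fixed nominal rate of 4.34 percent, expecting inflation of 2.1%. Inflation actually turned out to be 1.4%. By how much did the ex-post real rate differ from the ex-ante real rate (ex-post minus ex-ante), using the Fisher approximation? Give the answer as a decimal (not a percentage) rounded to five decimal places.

0.00700

Ex-ante: 4.34% − 2.1% = 2.240%
Ex-post: 4.34% − 1.4% = 2.940%
Difference (ex-post − ex-ante) = 0.7000% → 0.00700.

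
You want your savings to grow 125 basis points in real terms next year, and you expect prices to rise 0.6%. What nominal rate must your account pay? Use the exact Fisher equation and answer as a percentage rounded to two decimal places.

1.86%

(1 + i) = (1 + r)(1 + π) = 1.01250 × 1.00600 = 1.018575
i = 1.018575 − 1, so the required nominal rate is 1.86%.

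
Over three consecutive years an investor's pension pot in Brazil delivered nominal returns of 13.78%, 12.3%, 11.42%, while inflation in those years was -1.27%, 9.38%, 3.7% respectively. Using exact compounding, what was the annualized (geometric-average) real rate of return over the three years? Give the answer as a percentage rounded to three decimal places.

Compound the nominal returns: 1.1378 × 1.1230 × 1.1142 = 1.42366838.
Compound inflation: 0.9873 × 1.0938 × 1.0370 = 1.11986536.
Deflate: 1.42366838 / 1.11986536 = 1.27128531.
Annualized real rate = 1.27128531^(1/3) − 1 = 8.3297% → 8.330%.

8.330%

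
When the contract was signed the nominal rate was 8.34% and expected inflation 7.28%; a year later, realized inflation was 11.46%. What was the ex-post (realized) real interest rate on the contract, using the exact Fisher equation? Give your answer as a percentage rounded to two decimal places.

Ex-post: (1 + 0.0834)/(1 + 0.1146) − 1 = -2.7992%
So the realized real rate is -2.80%.

-2.80%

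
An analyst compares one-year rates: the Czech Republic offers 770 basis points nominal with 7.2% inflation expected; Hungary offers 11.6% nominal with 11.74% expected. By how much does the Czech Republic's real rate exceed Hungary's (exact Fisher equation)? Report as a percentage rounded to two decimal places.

0.59%

The Czech Republic: (1 + 0.0770)/(1 + 0.0720) − 1 = 0.4664%
Hungary: (1 + 0.1160)/(1 + 0.1174) − 1 = -0.1253%
Differential = 0.4664% − (-0.1253%) = 0.5917% → 0.59%.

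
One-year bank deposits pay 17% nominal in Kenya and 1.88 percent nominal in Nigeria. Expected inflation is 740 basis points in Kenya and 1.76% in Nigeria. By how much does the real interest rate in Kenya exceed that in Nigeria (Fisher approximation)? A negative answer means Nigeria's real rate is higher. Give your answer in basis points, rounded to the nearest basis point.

Kenya: 17% − 7.4% = 9.600%
Nigeria: 1.88% − 1.76% = 0.120%
Differential = 9.480% → 948 basis points.

948 basis points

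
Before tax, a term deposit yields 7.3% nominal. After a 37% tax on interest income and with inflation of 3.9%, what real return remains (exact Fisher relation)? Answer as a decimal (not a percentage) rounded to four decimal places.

0.0067

After-tax nominal return = 7.3% × (1 − 0.37) = 4.5990%.
1 + r = 1.04599 / 1.03900 = 1.006728
After-tax real rate = 1.006728 − 1 → 0.0067.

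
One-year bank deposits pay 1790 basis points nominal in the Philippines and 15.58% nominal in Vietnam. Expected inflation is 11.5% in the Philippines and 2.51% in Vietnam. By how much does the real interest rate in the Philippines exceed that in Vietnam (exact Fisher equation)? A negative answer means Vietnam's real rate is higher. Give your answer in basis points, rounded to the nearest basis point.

-701 basis points

The Philippines: (1 + 0.1790)/(1 + 0.1150) − 1 = 5.7399%
Vietnam: (1 + 0.1558)/(1 + 0.0251) − 1 = 12.7500%
Differential = 5.7399% − 12.7500% = -7.0101% → -701 basis points.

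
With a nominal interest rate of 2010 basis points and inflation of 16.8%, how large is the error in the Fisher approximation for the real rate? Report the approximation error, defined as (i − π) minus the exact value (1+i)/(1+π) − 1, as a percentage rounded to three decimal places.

Approximate: r ≈ 20.100% − 16.800% = 3.3000%
Exact: (1 + 0.2010)/(1 + 0.1680) − 1 = 2.8253%
Error = 3.3000% − 2.8253% = 0.4747% → 0.475%.

0.475%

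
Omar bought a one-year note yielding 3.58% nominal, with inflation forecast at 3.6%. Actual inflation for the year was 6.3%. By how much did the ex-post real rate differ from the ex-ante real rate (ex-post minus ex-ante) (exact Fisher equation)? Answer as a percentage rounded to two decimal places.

Ex-ante: (1 + 0.0358)/(1 + 0.0360) − 1 = -0.0193%
Ex-post: (1 + 0.0358)/(1 + 0.0630) − 1 = -2.5588%
Difference (ex-post − ex-ante) = -2.5395% → -2.54%.

-2.54%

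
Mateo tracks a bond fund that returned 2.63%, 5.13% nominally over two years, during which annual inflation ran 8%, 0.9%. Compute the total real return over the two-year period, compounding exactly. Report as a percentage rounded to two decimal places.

-0.99%

Nominal growth factor = 1.0263 × 1.0513 = 1.078949
Price-level growth factor = 1.0800 × 1.0090 = 1.089720
Real growth factor = 1.078949 / 1.089720 = 0.990116
Total real return = 0.990116 − 1 → -0.99%.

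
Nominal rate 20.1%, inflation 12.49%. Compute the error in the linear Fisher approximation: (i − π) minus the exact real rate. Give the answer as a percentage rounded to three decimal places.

0.845%

Approximate: r ≈ 20.100% − 12.490% = 7.6100%
Exact: (1 + 0.2010)/(1 + 0.1249) − 1 = 6.7650%
Error = 7.6100% − 6.7650% = 0.8450% → 0.845%.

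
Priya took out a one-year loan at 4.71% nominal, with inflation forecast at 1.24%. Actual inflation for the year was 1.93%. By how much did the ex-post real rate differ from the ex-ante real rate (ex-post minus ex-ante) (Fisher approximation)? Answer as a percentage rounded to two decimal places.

Ex-ante: 4.71% − 1.24% = 3.470%
Ex-post: 4.71% − 1.93% = 2.780%
Difference (ex-post − ex-ante) = -0.6900% → -0.69%.

-0.69%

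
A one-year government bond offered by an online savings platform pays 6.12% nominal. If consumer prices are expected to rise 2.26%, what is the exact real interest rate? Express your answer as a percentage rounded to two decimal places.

By the Fisher equation, 1 + r = (1 + i)/(1 + π).
1 + r = 1.06120 / 1.02260 = 1.037747
r = 1.037747 − 1 = 3.7747%, i.e. 3.77%.

3.77%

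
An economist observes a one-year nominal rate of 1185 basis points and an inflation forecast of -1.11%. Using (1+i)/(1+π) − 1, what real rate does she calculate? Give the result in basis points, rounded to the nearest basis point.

1311 basis points

By the Fisher equation, 1 + r = (1 + i)/(1 + π).
1 + r = 1.11850 / 0.98890 = 1.131055
r = 1.131055 − 1 = 13.1055%, i.e. 1311 basis points.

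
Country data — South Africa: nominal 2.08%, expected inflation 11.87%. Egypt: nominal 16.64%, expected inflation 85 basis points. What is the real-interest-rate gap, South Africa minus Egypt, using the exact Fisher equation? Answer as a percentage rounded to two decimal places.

South Africa: (1 + 0.0208)/(1 + 0.1187) − 1 = -8.7512%
Egypt: (1 + 0.1664)/(1 + 0.0085) − 1 = 15.6569%
Differential = -8.7512% − 15.6569% = -24.4081% → -24.41%.

-24.41%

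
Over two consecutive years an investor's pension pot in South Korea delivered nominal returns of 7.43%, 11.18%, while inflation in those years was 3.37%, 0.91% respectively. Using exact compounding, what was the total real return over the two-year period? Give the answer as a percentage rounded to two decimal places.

Nominal growth factor = 1.0743 × 1.1118 = 1.194407
Price-level growth factor = 1.0337 × 1.0091 = 1.043107
Real growth factor = 1.194407 / 1.043107 = 1.145048
Total real return = 1.145048 − 1 → 14.50%.

14.50%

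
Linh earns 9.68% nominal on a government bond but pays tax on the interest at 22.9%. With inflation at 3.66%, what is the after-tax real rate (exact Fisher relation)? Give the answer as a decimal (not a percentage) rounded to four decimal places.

After-tax nominal return = 9.68% × (1 − 0.229) = 7.46328%.
1 + r = 1.0746328 / 1.03660 = 1.036690
After-tax real rate = 1.036690 − 1 → 0.0367.

0.0367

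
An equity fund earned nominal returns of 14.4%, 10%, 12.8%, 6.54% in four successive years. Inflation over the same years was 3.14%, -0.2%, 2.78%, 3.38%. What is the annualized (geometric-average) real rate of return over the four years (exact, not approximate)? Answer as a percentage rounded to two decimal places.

Nominal growth factor = 1.1440 × 1.1000 × 1.1280 × 1.0654 = 1.51230888
Price-level growth factor = 1.0314 × 0.9980 × 1.0278 × 1.0338 = 1.09371158
Real growth factor = 1.51230888 / 1.09371158 = 1.38273098
Annualized real rate = 1.38273098^(1/4) − 1 = 8.4387% → 8.44%.

8.44%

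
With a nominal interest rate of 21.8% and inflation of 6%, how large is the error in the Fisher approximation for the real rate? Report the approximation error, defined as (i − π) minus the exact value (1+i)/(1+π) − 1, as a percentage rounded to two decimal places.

0.89%

Approximate: r ≈ 21.800% − 6.000% = 15.8000%
Exact: (1 + 0.2180)/(1 + 0.0600) − 1 = 14.9057%
Error = 15.8000% − 14.9057% = 0.8943% → 0.89%.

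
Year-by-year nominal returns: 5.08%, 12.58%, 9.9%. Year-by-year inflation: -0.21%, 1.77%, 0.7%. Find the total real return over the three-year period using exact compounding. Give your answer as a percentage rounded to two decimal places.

27.13%

Nominal growth factor = 1.0508 × 1.1258 × 1.0990 = 1.300107
Price-level growth factor = 0.9979 × 1.0177 × 1.0070 = 1.022672
Real growth factor = 1.300107 / 1.022672 = 1.271284
Total real return = 1.271284 − 1 → 27.13%.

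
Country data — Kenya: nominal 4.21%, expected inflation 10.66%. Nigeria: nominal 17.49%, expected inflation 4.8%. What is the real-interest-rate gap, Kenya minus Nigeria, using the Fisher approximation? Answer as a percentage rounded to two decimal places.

Kenya: 4.21% − 10.66% = -6.450%
Nigeria: 17.49% − 4.8% = 12.690%
Differential = -19.140% → -19.14%.

-19.14%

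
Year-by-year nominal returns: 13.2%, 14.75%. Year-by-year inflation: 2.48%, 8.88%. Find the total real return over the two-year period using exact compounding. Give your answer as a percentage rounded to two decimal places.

16.42%

Nominal growth factor = 1.1320 × 1.1475 = 1.298970
Price-level growth factor = 1.0248 × 1.0888 = 1.115802
Real growth factor = 1.298970 / 1.115802 = 1.164158
Total real return = 1.164158 − 1 → 16.42%.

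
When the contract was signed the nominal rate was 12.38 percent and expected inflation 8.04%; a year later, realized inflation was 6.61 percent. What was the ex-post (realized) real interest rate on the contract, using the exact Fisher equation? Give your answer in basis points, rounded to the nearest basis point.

Ex-post: (1 + 0.1238)/(1 + 0.0661) − 1 = 5.4123%
So the realized real rate is 541 basis points.

541 basis points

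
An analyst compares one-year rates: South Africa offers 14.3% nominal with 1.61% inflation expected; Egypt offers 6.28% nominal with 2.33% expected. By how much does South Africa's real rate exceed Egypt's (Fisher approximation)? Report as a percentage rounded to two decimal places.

8.74%

South Africa: 14.3% − 1.61% = 12.690%
Egypt: 6.28% − 2.33% = 3.950%
Differential = 8.740% → 8.74%.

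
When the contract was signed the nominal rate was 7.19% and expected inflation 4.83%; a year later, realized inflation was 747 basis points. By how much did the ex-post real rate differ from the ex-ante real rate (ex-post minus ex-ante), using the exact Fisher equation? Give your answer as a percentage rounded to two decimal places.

Ex-ante: (1 + 0.0719)/(1 + 0.0483) − 1 = 2.2513%
Ex-post: (1 + 0.0719)/(1 + 0.0747) − 1 = -0.2605%
Difference (ex-post − ex-ante) = -2.5118% → -2.51%.

-2.51%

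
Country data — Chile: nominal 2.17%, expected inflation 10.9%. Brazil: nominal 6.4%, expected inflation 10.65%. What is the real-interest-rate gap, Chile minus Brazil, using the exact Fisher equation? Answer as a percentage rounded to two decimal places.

Chile: (1 + 0.0217)/(1 + 0.1090) − 1 = -7.8720%
Brazil: (1 + 0.0640)/(1 + 0.1065) − 1 = -3.8409%
Differential = -7.8720% − (-3.8409%) = -4.0310% → -4.03%.

-4.03%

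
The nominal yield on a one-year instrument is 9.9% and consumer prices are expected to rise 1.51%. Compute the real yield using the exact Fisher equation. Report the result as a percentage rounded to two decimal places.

1 + r = 1.09900 / 1.01510 = 1.082652
r = 1.082652 − 1 = 8.2652%, i.e. 8.27%.

8.27%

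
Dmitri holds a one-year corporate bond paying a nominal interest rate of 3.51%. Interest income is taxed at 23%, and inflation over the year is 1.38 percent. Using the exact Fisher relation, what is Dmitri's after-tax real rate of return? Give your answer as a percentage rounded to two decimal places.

1.30%

After-tax nominal return = 3.51% × (1 − 0.23) = 2.7027%.
1 + r = 1.027027 / 1.01380 = 1.013047
After-tax real rate = 1.013047 − 1 → 1.30%.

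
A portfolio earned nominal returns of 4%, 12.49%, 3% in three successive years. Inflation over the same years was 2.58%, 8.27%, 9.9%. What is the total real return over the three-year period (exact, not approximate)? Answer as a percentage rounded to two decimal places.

-1.28%

Compound the nominal returns: 1.0400 × 1.1249 × 1.0300 = 1.204993.
Compound inflation: 1.0258 × 1.0827 × 1.0990 = 1.220586.
Deflate: 1.204993 / 1.220586 = 0.987225.
Total real return = 0.987225 − 1 → -1.28%.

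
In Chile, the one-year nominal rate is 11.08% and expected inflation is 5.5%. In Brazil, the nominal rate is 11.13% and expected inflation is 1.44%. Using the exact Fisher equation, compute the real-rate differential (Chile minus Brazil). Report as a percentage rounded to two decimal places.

Chile: (1 + 0.1108)/(1 + 0.0550) − 1 = 5.2891%
Brazil: (1 + 0.1113)/(1 + 0.0144) − 1 = 9.5524%
Differential = 5.2891% − 9.5524% = -4.2633% → -4.26%.

-4.26%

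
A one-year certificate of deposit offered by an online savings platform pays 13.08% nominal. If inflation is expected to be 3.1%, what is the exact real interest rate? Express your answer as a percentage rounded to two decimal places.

9.68%

By the Fisher identity, 1 + r = (1 + i)/(1 + π).
1 + r = 1.13080 / 1.03100 = 1.096799
r = 1.096799 − 1 = 9.6799%, i.e. 9.68%.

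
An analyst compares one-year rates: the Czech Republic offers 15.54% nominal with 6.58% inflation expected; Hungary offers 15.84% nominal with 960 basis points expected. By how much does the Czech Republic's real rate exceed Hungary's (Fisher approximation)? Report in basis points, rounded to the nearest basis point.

The Czech Republic: 15.54% − 6.58% = 8.960%
Hungary: 15.84% − 9.6% = 6.240%
Differential = 2.720% → 272 basis points.

272 basis points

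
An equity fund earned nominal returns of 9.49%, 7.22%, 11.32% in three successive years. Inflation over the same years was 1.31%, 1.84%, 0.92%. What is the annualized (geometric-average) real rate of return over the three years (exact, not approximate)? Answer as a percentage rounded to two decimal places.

Compound the nominal returns: 1.0949 × 1.0722 × 1.1132 = 1.30684312.
Compound inflation: 1.0131 × 1.0184 × 1.0092 = 1.04123306.
Deflate: 1.30684312 / 1.04123306 = 1.25509185.
Annualized real rate = 1.25509185^(1/3) − 1 = 7.8678% → 7.87%.

7.87%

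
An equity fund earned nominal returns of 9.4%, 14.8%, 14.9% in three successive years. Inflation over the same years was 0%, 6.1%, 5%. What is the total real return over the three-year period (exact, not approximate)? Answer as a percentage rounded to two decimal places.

Nominal growth factor = 1.0940 × 1.1480 × 1.1490 = 1.443043
Price-level growth factor = 1.0000 × 1.0610 × 1.0500 = 1.114050
Real growth factor = 1.443043 / 1.114050 = 1.295312
Total real return = 1.295312 − 1 → 29.53%.

29.53%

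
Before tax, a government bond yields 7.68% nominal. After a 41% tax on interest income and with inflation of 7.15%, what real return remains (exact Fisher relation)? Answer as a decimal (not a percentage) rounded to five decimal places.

-0.02444

After-tax nominal return = 7.68% × (1 − 0.41) = 4.5312%.
1 + r = 1.045312 / 1.07150 = 0.975559
After-tax real rate = 0.975559 − 1 → -0.02444.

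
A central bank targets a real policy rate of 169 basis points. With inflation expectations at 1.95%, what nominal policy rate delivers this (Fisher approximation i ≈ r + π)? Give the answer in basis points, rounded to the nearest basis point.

364 basis points

i ≈ r + π = 1.69% + 1.95% = 364 basis points.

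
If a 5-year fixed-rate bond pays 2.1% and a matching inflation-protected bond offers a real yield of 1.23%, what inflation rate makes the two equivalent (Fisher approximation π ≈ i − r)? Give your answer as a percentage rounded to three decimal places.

π ≈ i − r = 2.1% − 1.23% → 0.870%.

0.870%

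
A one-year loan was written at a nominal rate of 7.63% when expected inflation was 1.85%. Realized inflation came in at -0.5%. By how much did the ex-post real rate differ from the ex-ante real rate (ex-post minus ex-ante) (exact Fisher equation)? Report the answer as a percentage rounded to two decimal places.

2.50%

Ex-ante: (1 + 0.0763)/(1 + 0.0185) − 1 = 5.6750%
Ex-post: (1 + 0.0763)/(1 − 0.0050) − 1 = 8.1709%
Difference (ex-post − ex-ante) = 2.4958% → 2.50%.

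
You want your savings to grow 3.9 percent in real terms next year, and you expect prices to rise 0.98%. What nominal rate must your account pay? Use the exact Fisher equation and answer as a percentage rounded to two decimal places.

(1 + i) = (1 + r)(1 + π) = 1.03900 × 1.00980 = 1.0491822
i = 1.0491822 − 1, so the required nominal rate is 4.92%.

4.92%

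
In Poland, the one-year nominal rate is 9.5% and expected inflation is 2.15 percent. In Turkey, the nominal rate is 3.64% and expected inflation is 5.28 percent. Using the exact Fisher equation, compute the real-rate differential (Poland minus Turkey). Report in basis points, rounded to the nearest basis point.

875 basis points

Poland: (1 + 0.0950)/(1 + 0.0215) − 1 = 7.1953%
Turkey: (1 + 0.0364)/(1 + 0.0528) − 1 = -1.5578%
Differential = 7.1953% − (-1.5578%) = 8.7531% → 875 basis points.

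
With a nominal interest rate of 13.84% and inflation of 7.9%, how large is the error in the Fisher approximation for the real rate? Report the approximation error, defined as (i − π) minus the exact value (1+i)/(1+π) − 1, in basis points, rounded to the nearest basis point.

Approximate: r ≈ 13.840% − 7.900% = 5.9400%
Exact: (1 + 0.1384)/(1 + 0.0790) − 1 = 5.5051%
Error = 5.9400% − 5.5051% = 0.4349% → 43 basis points.

43 basis points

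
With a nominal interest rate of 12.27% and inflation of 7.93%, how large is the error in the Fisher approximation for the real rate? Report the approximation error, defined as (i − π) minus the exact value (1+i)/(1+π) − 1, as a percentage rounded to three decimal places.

Approximate: r ≈ 12.270% − 7.930% = 4.3400%
Exact: (1 + 0.1227)/(1 + 0.0793) − 1 = 4.0211%
Error = 4.3400% − 4.0211% = 0.3189% → 0.319%.

0.319%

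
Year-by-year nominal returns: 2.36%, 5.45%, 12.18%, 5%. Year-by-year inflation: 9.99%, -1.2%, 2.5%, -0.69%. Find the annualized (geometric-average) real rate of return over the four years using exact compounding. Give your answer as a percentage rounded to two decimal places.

Compound the nominal returns: 1.0236 × 1.0545 × 1.1218 × 1.0500 = 1.27139821.
Compound inflation: 1.0999 × 0.9880 × 1.0250 × 0.9931 = 1.10618304.
Deflate: 1.27139821 / 1.10618304 = 1.14935609.
Annualized real rate = 1.14935609^(1/4) − 1 = 3.5413% → 3.54%.

3.54%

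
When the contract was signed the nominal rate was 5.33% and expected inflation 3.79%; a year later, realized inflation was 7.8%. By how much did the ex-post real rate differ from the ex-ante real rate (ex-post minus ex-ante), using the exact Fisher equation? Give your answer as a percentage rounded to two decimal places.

Ex-ante: (1 + 0.0533)/(1 + 0.0379) − 1 = 1.48377%
Ex-post: (1 + 0.0533)/(1 + 0.0780) − 1 = -2.29128%
Difference (ex-post − ex-ante) = -3.77505% → -3.78%.

-3.78%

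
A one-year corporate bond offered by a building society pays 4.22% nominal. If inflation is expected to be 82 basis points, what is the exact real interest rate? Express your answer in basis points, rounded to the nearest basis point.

By the Fisher identity, 1 + r = (1 + i)/(1 + π).
1 + r = 1.04220 / 1.00820 = 1.033723
r = 1.033723 − 1 = 3.3723%, i.e. 337 basis points.

337 basis points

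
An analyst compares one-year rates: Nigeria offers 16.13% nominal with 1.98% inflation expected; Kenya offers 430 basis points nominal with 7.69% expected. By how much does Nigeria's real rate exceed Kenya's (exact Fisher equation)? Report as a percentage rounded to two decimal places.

17.02%

Nigeria: (1 + 0.1613)/(1 + 0.0198) − 1 = 13.8753%
Kenya: (1 + 0.0430)/(1 + 0.0769) − 1 = -3.1479%
Differential = 13.8753% − (-3.1479%) = 17.0232% → 17.02%.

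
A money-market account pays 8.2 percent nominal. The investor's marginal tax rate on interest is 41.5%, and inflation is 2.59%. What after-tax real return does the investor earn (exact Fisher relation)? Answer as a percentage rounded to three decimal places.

2.151%

After-tax nominal return = 8.2% × (1 − 0.415) = 4.7970%.
1 + r = 1.04797 / 1.02590 = 1.021513
After-tax real rate = 1.021513 − 1 → 2.151%.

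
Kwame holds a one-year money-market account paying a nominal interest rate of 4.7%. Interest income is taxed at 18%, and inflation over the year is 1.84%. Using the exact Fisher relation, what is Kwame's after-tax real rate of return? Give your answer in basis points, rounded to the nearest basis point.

198 basis points

After-tax nominal return = 4.7% × (1 − 0.18) = 3.8540%.
1 + r = 1.03854 / 1.01840 = 1.019776
After-tax real rate = 1.019776 − 1 → 198 basis points.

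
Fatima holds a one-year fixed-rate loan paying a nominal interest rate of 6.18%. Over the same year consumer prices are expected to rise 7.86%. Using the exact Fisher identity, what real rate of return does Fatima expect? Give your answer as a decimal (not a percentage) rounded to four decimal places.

-0.0156

By the Fisher identity, 1 + r = (1 + i)/(1 + π).
1 + r = 1.06180 / 1.07860 = 0.984424
r = 0.984424 − 1 = -1.5576%, i.e. -0.0156.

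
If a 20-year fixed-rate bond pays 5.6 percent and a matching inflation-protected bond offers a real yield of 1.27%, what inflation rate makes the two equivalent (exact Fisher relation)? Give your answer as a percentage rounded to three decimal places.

4.276%

(1 + π) = (1 + i)/(1 + r) = 1.05600 / 1.01270 = 1.042757
Break-even inflation = 1.042757 − 1 → 4.276%.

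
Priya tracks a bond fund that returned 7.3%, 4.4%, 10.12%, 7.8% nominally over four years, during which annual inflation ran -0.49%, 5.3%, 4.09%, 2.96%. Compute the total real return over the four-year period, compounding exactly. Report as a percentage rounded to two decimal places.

Compound the nominal returns: 1.0730 × 1.0440 × 1.1012 × 1.0780 = 1.329796.
Compound inflation: 0.9951 × 1.0530 × 1.0409 × 1.0296 = 1.122982.
Deflate: 1.329796 / 1.122982 = 1.184166.
Total real return = 1.184166 − 1 → 18.42%.

18.42%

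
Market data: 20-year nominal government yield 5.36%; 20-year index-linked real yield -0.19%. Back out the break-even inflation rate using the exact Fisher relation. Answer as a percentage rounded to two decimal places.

(1 + π) = (1 + i)/(1 + r) = 1.05360 / 0.99810 = 1.055606
Break-even inflation = 1.055606 − 1 → 5.56%.

5.56%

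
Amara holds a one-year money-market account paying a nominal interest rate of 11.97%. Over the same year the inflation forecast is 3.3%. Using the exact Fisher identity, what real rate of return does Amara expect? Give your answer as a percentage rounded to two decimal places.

8.39%

1 + r = 1.11970 / 1.03300 = 1.083930
r = 1.083930 − 1 = 8.3930%, i.e. 8.39%.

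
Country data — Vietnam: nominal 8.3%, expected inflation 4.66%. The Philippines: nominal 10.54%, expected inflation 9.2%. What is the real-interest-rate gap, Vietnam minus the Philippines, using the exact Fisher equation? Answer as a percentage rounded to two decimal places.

Vietnam: (1 + 0.0830)/(1 + 0.0466) − 1 = 3.4779%
The Philippines: (1 + 0.1054)/(1 + 0.0920) − 1 = 1.2271%
Differential = 3.4779% − 1.2271% = 2.2508% → 2.25%.

2.25%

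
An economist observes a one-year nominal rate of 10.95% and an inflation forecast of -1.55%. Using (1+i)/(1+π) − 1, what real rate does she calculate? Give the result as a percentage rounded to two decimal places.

By the Fisher relation, 1 + r = (1 + i)/(1 + π).
1 + r = 1.10950 / 0.98450 = 1.126968
r = 1.126968 − 1 = 12.6968%, i.e. 12.70%.

12.70%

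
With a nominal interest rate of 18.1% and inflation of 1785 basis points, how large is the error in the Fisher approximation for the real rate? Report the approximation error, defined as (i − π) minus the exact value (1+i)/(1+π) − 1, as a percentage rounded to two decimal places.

0.04%

Approximate: r ≈ 18.100% − 17.850% = 0.2500%
Exact: (1 + 0.1810)/(1 + 0.1785) − 1 = 0.2121%
Error = 0.2500% − 0.2121% = 0.0379% → 0.04%.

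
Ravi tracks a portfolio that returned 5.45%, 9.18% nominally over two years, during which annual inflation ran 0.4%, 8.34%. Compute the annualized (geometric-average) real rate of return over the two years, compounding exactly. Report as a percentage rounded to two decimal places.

2.88%

Nominal growth factor = 1.0545 × 1.0918 = 1.15130310
Price-level growth factor = 1.0040 × 1.0834 = 1.08773360
Real growth factor = 1.15130310 / 1.08773360 = 1.05844216
Annualized real rate = 1.05844216^(1/2) − 1 = 2.8806% → 2.88%.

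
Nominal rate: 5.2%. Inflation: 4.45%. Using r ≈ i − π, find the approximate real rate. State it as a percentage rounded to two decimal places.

0.75%

r ≈ i − π = 5.2% − 4.45% = 0.75%.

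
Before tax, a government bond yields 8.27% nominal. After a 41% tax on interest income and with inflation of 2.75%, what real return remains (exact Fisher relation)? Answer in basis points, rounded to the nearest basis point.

After-tax nominal return = 8.27% × (1 − 0.41) = 4.8793%.
1 + r = 1.048793 / 1.02750 = 1.020723
After-tax real rate = 1.020723 − 1 → 207 basis points.

207 basis points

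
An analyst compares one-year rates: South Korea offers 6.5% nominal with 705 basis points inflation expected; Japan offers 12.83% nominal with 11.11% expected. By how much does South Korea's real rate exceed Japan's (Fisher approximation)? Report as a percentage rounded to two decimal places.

South Korea: 6.5% − 7.05% = -0.550%
Japan: 12.83% − 11.11% = 1.720%
Differential = -2.270% → -2.27%.

-2.27%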